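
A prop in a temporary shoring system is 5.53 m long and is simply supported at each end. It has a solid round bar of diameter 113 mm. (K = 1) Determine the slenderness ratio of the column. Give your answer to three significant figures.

I = πd⁴/64 = π×113⁴/64 = 8.004×10^6 mm⁴
A = 1.003×10^4 mm²;  r_min = √(I/A) = √(8.004×10^6/1.003×10^4) = 28.25 mm
L_e = K·L = 1 × 5.53 m = 5.530 m = 5530.0 mm
λ = L_e / r_min = 5530.0 / 28.25 = 196

λ ≈ 196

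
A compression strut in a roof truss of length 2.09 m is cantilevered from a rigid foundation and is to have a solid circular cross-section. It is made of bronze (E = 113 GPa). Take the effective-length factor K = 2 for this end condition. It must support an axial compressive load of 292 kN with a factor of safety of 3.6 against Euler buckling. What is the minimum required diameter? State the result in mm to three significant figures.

d ≈ 135 mm

Required P_cr = n·P = 3.6 × 292 = 1051 kN
L_e = K·L = 2 × 2.09 = 4.180 m
Required I = P_cr·L_e²/(π²E) = 1.051×10^6 × 4.180² / (π² × 1.13×10^11) = 1.647×10^-5 m⁴
I_req = 1.647×10^7 mm⁴
Solid circle: I = πd⁴/64  ⇒  d = (64I/π)^(1/4) = (64×1.647×10^7/π)^(1/4) = 135 mm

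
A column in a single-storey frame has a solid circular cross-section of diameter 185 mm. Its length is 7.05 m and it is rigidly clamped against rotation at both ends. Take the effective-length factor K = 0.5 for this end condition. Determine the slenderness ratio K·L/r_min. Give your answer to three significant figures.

λ ≈ 76.2

I = πd⁴/64 = π×185⁴/64 = 5.750×10^7 mm⁴
A = 2.688×10^4 mm²;  r_min = √(I/A) = √(5.750×10^7/2.688×10^4) = 46.25 mm
L_e = K·L = 0.5 × 7.05 m = 3.525 m = 3525.0 mm
λ = L_e / r_min = 3525.0 / 46.25 = 76.2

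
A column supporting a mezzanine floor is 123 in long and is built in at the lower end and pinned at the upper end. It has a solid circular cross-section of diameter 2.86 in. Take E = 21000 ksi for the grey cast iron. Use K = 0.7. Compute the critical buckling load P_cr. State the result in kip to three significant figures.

P_cr ≈ 91.8 kip

I = πd⁴/64 = π×2.86⁴/64 = 3.284 in⁴
Effective length L_e = K·L = 0.7 × 123 = 86.10 in
P_cr = π²EI / L_e² = π² × 21000×10³ × 3.284 / 86.10² = 9.182×10^4 lb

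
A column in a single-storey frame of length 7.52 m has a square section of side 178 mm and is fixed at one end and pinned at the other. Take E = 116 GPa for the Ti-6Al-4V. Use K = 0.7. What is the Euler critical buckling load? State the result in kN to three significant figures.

P_cr ≈ 3460 kN

I = a⁴/12 = 178⁴/12 = 8.366×10^7 mm⁴
I = 8.366×10^7 mm⁴ = 8.366×10^-5 m⁴
Effective length L_e = K·L = 0.7 × 7.52 = 5.264 m
P_cr = π²EI / L_e² = π² × 116×10⁹ × 8.366×10^-5 / 5.264² = 3.456×10^6 N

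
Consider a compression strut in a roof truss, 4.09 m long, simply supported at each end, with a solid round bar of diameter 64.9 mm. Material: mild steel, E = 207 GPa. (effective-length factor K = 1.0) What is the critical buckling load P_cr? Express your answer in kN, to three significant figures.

P_cr ≈ 106 kN

I = πd⁴/64 = π×64.9⁴/64 = 8.709×10^5 mm⁴
I = 8.709×10^5 mm⁴ = 8.709×10^-7 m⁴
Effective length L_e = K·L = 1 × 4.09 = 4.090 m
P_cr = π²EI / L_e² = π² × 207×10⁹ × 8.709×10^-7 / 4.090² = 1.064×10^5 N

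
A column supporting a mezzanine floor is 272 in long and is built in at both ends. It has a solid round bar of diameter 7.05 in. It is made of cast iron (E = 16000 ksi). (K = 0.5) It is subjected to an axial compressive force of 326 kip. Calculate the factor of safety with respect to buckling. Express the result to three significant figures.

n ≈ 3.18

I = πd⁴/64 = π×7.05⁴/64 = 121.3 in⁴
Effective length L_e = K·L = 0.5 × 272 = 136.0 in
P_cr = π²EI / L_e² = π² × 16000×10³ × 121.3 / 136.0² = 1.035×10^6 lb
Factor of safety n = P_cr / P = 1035.3 / 326 = 3.18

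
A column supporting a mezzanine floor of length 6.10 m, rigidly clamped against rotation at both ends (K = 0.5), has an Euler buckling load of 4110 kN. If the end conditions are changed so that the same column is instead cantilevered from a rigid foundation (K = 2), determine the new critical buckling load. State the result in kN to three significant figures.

P_cr ∝ 1/K², so P_cr,new = P_cr,old × (K_old/K_new)² = 4110 × (0.5/2)²
= 4110 × 0.06250 = 257 kN

P_cr ≈ 257 kN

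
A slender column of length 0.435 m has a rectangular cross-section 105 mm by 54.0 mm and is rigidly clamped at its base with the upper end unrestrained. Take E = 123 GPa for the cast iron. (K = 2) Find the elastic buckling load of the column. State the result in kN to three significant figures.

Buckling occurs about the weak axis: I_min = h·b³/12 with b = 54.0 mm (the shorter side).
I_min = 105×54.0³/12 = 1.378×10^6 mm⁴
I = 1.378×10^6 mm⁴ = 1.378×10^-6 m⁴
Effective length L_e = K·L = 2 × 0.435 = 0.8700 m
P_cr = π²EI / L_e² = π² × 123×10⁹ × 1.378×10^-6 / 0.8700² = 2.210×10^6 N

P_cr ≈ 2210 kN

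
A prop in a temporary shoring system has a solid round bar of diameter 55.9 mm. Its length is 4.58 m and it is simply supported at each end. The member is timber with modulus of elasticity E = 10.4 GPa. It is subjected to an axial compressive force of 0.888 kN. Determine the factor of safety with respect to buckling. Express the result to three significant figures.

I = πd⁴/64 = π×55.9⁴/64 = 4.793×10^5 mm⁴
I = 4.793×10^5 mm⁴ = 4.793×10^-7 m⁴
Effective length L_e = K·L = 1 × 4.58 = 4.580 m
P_cr = π²EI / L_e² = π² × 10.4×10⁹ × 4.793×10^-7 / 4.580² = 2.345×10^3 N
Factor of safety n = P_cr / P = 2.3454 / 0.888 = 2.64

n ≈ 2.64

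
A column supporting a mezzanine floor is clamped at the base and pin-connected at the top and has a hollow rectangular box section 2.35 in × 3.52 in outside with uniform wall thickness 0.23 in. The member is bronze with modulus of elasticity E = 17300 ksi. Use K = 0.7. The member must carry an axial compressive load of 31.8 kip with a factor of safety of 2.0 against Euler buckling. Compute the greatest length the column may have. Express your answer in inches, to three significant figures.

Inner dimensions: h_i = 3.52 − 2×0.23 = 3.060 in, b_i = 2.35 − 2×0.23 = 1.890 in
Weak-axis I_min = (h_o·b_o³ − h_i·b_i³)/12 with b_o = 2.35, b_i = 1.890 in (shorter outer/inner sides).
I_min = (3.52×2.35³ − 3.060×1.890³)/12 = 2.085 in⁴
Required critical load P_cr = n·P = 2.0 × 31.8 = 63.60 kip = 6.360×10^4 lb
From P_cr = π²EI/(K·L)²:  L = (1/K)·√(π²EI/P_cr) = (1/0.7)·√(π²×1.73×10^7×2.085/6.360×10^4)
L = 107 in

L_max ≈ 107 in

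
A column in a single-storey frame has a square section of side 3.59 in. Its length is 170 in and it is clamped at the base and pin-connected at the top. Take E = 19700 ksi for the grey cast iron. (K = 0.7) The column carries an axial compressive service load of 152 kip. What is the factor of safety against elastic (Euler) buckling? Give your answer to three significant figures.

n ≈ 1.25

I = a⁴/12 = 3.59⁴/12 = 13.84 in⁴
Effective length L_e = K·L = 0.7 × 170 = 119.0 in
P_cr = π²EI / L_e² = π² × 19700×10³ × 13.84 / 119.0² = 1.901×10^5 lb
Factor of safety n = P_cr / P = 190.05 / 152 = 1.25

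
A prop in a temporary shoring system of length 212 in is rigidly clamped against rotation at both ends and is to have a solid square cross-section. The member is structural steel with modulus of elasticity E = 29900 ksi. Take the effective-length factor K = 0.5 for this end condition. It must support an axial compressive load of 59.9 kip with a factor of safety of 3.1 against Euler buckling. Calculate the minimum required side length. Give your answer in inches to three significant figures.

a ≈ 3.03 in

Required P_cr = n·P = 3.1 × 59.9 = 185.7 kip
L_e = K·L = 0.5 × 212 = 106.0 in
Required I = P_cr·L_e²/(π²E) = 1.857×10^5 × 106.0² / (π² × 2.99×10^7) = 7.070 in⁴
Solid square: I = a⁴/12  ⇒  a = (12I)^(1/4) = (12×7.070)^(1/4) = 3.03 in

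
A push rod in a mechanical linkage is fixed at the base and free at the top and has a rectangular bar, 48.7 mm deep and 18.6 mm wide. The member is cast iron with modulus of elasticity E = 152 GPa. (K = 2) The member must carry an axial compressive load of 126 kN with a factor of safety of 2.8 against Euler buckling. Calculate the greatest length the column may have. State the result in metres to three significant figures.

L_max ≈ 0.167 m

Buckling occurs about the weak axis: I_min = h·b³/12 with b = 18.6 mm (the shorter side).
I_min = 48.7×18.6³/12 = 2.611×10^4 mm⁴
I = 2.611×10^-8 m⁴
Required critical load P_cr = n·P = 2.8 × 126 = 352.8 kN = 3.528×10^5 N
From P_cr = π²EI/(K·L)²:  L = (1/K)·√(π²EI/P_cr) = (1/2)·√(π²×1.52×10^11×2.611×10^-8/3.528×10^5)
L = 0.167 m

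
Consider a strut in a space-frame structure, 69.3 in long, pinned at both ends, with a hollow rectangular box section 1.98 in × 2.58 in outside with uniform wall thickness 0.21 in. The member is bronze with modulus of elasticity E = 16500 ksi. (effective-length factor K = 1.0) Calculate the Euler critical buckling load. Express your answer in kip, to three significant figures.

Inner dimensions: h_i = 2.58 − 2×0.21 = 2.160 in, b_i = 1.98 − 2×0.21 = 1.560 in
Weak-axis I_min = (h_o·b_o³ − h_i·b_i³)/12 with b_o = 1.98, b_i = 1.560 in (shorter outer/inner sides).
I_min = (2.58×1.98³ − 2.160×1.560³)/12 = 0.9856 in⁴
Effective length L_e = K·L = 1 × 69.3 = 69.30 in
P_cr = π²EI / L_e² = π² × 16500×10³ × 0.9856 / 69.30² = 3.342×10^4 lb

P_cr ≈ 33.4 kip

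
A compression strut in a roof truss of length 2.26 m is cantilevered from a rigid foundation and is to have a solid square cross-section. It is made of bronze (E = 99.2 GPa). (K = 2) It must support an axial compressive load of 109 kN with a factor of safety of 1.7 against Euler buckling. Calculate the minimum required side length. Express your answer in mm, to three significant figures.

a ≈ 82.5 mm

Required P_cr = n·P = 1.7 × 109 = 185.3 kN
L_e = K·L = 2 × 2.26 = 4.520 m
Required I = P_cr·L_e²/(π²E) = 1.853×10^5 × 4.520² / (π² × 9.92×10^10) = 3.867×10^-6 m⁴
I_req = 3.867×10^6 mm⁴
Solid square: I = a⁴/12  ⇒  a = (12I)^(1/4) = (12×3.867×10^6)^(1/4) = 82.5 mm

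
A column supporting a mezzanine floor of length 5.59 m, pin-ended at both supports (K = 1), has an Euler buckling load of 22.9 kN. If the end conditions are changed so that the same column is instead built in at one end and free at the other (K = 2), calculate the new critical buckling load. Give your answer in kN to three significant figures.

P_cr ∝ 1/K², so P_cr,new = P_cr,old × (K_old/K_new)² = 22.9 × (1/2)²
= 22.9 × 0.2500 = 5.72 kN

P_cr ≈ 5.72 kN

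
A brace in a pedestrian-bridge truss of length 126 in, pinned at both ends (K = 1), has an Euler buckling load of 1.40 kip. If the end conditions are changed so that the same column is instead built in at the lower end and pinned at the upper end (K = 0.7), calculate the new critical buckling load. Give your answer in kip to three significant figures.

P_cr ∝ 1/K², so P_cr,new = P_cr,old × (K_old/K_new)² = 1.40 × (1/0.7)²
= 1.40 × 2.041 = 2.86 kip

P_cr ≈ 2.86 kip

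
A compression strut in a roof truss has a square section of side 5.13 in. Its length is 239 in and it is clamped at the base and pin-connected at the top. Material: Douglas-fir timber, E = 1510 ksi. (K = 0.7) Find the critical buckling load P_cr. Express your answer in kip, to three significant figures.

P_cr ≈ 30.7 kip

I = a⁴/12 = 5.13⁴/12 = 57.71 in⁴
Effective length L_e = K·L = 0.7 × 239 = 167.3 in
P_cr = π²EI / L_e² = π² × 1510×10³ × 57.71 / 167.3² = 3.073×10^4 lb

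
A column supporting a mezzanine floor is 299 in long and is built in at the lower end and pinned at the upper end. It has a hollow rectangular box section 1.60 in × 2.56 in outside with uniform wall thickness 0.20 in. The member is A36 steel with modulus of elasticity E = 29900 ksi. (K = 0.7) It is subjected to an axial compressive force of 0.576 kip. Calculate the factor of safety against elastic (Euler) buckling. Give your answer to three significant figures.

n ≈ 6.58

Inner dimensions: h_i = 2.56 − 2×0.20 = 2.160 in, b_i = 1.60 − 2×0.20 = 1.200 in
Weak-axis I_min = (h_o·b_o³ − h_i·b_i³)/12 with b_o = 1.60, b_i = 1.200 in (shorter outer/inner sides).
I_min = (2.56×1.60³ − 2.160×1.200³)/12 = 0.5628 in⁴
Effective length L_e = K·L = 0.7 × 299 = 209.3 in
P_cr = π²EI / L_e² = π² × 29900×10³ × 0.5628 / 209.3² = 3.791×10^3 lb
Factor of safety n = P_cr / P = 3.7911 / 0.576 = 6.58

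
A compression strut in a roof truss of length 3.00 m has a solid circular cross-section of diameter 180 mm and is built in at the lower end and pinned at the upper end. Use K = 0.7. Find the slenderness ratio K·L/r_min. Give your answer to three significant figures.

I = πd⁴/64 = π×180⁴/64 = 5.153×10^7 mm⁴
A = 2.545×10^4 mm²;  r_min = √(I/A) = √(5.153×10^7/2.545×10^4) = 45.00 mm
L_e = K·L = 0.7 × 3.00 m = 2.100 m = 2100.0 mm
λ = L_e / r_min = 2100.0 / 45.00 = 46.7

λ ≈ 46.7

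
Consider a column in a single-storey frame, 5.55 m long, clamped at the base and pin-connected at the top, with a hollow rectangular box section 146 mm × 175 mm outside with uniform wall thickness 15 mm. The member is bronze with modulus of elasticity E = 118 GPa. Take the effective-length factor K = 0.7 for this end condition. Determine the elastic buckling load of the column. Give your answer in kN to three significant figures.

Inner dimensions: h_i = 175 − 2×15 = 145.0 mm, b_i = 146 − 2×15 = 116.0 mm
Weak-axis I_min = (h_o·b_o³ − h_i·b_i³)/12 with b_o = 146, b_i = 116.0 mm (shorter outer/inner sides).
I_min = (175×146³ − 145.0×116.0³)/12 = 2.652×10^7 mm⁴
I = 2.652×10^7 mm⁴ = 2.652×10^-5 m⁴
Effective length L_e = K·L = 0.7 × 5.55 = 3.885 m
P_cr = π²EI / L_e² = π² × 118×10⁹ × 2.652×10^-5 / 3.885² = 2.047×10^6 N

P_cr ≈ 2050 kN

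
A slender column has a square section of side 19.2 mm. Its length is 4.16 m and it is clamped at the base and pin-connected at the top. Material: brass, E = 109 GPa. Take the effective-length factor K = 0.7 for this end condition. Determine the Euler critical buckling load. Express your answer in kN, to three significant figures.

I = a⁴/12 = 19.2⁴/12 = 1.132×10^4 mm⁴
I = 1.132×10^4 mm⁴ = 1.132×10^-8 m⁴
Effective length L_e = K·L = 0.7 × 4.16 = 2.912 m
P_cr = π²EI / L_e² = π² × 109×10⁹ × 1.132×10^-8 / 2.912² = 1.437×10^3 N

P_cr ≈ 1.44 kN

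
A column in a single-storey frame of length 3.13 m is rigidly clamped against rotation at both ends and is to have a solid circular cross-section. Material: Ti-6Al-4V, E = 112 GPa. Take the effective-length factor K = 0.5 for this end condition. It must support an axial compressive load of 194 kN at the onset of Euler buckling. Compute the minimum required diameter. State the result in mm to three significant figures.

d ≈ 54.4 mm

L_e = K·L = 0.5 × 3.13 = 1.565 m
Required I = P_cr·L_e²/(π²E) = 1.940×10^5 × 1.565² / (π² × 1.12×10^11) = 4.298×10^-7 m⁴
I_req = 4.298×10^5 mm⁴
Solid circle: I = πd⁴/64  ⇒  d = (64I/π)^(1/4) = (64×4.298×10^5/π)^(1/4) = 54.4 mm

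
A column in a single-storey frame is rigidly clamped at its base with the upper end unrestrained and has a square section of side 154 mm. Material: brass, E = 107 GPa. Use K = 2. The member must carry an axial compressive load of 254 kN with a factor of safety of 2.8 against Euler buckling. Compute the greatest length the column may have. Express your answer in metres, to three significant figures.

L_max ≈ 4.17 m

I = a⁴/12 = 154⁴/12 = 4.687×10^7 mm⁴
I = 4.687×10^-5 m⁴
Required critical load P_cr = n·P = 2.8 × 254 = 711.2 kN = 7.112×10^5 N
From P_cr = π²EI/(K·L)²:  L = (1/K)·√(π²EI/P_cr) = (1/2)·√(π²×1.07×10^11×4.687×10^-5/7.112×10^5)
L = 4.17 m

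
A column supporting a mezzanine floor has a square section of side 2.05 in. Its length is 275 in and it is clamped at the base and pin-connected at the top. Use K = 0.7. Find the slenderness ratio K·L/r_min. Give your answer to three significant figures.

I = a⁴/12 = 2.05⁴/12 = 1.472 in⁴
A = 4.202 in²;  r_min = √(I/A) = √(1.472/4.202) = 0.5918 in
L_e = K·L = 0.7 × 275 = 192.5 in
λ = L_e / r_min = 192.50 / 0.5918 = 325

λ ≈ 325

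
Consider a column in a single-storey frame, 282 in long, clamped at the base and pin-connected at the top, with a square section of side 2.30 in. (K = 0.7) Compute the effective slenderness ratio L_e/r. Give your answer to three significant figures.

λ ≈ 297

I = a⁴/12 = 2.30⁴/12 = 2.332 in⁴
A = 5.290 in²;  r_min = √(I/A) = √(2.332/5.290) = 0.6640 in
L_e = K·L = 0.7 × 282 = 197.4 in
λ = L_e / r_min = 197.40 / 0.6640 = 297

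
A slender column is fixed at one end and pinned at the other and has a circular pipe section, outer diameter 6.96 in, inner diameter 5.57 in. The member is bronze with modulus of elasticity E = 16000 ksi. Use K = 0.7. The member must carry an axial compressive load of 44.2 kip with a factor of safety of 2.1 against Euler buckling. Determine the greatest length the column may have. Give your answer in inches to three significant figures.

L_max ≈ 486 in

d_o = 6.96 in, d_i = 5.57 in
I = π(d_o⁴ − d_i⁴)/64 = π(6.96⁴ − 5.570⁴)/64 = 67.94 in⁴
Required critical load P_cr = n·P = 2.1 × 44.2 = 92.82 kip = 9.282×10^4 lb
From P_cr = π²EI/(K·L)²:  L = (1/K)·√(π²EI/P_cr) = (1/0.7)·√(π²×1.60×10^7×67.94/9.282×10^4)
L = 486 in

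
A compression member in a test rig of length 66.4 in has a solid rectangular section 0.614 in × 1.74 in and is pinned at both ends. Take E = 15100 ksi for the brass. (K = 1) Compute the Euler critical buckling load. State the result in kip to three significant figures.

Buckling occurs about the weak axis: I_min = h·b³/12 with b = 0.614 in (the shorter side).
I_min = 1.74×0.614³/12 = 3.356×10^-2 in⁴
Effective length L_e = K·L = 1 × 66.4 = 66.40 in
P_cr = π²EI / L_e² = π² × 15100×10³ × 3.356×10^-2 / 66.40² = 1.135×10^3 lb

P_cr ≈ 1.13 kip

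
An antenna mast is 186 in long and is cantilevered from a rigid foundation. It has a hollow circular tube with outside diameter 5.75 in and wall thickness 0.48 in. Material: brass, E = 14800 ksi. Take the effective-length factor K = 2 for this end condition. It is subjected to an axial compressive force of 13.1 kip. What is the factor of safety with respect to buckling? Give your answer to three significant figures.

n ≈ 2.24

Inner diameter d_i = 5.75 − 2×0.48 = 4.790 in
I = π(d_o⁴ − d_i⁴)/64 = π(5.75⁴ − 4.790⁴)/64 = 27.82 in⁴
Effective length L_e = K·L = 2 × 186 = 372.0 in
P_cr = π²EI / L_e² = π² × 14800×10³ × 27.82 / 372.0² = 2.936×10^4 lb
Factor of safety n = P_cr / P = 29.363 / 13.1 = 2.24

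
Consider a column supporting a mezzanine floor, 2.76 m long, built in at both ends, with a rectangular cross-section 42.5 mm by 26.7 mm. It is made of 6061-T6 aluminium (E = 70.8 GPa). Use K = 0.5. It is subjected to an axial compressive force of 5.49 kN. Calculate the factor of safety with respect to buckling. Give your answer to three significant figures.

n ≈ 4.51

Buckling occurs about the weak axis: I_min = h·b³/12 with b = 26.7 mm (the shorter side).
I_min = 42.5×26.7³/12 = 6.741×10^4 mm⁴
I = 6.741×10^4 mm⁴ = 6.741×10^-8 m⁴
Effective length L_e = K·L = 0.5 × 2.76 = 1.380 m
P_cr = π²EI / L_e² = π² × 70.8×10⁹ × 6.741×10^-8 / 1.380² = 2.474×10^4 N
Factor of safety n = P_cr / P = 24.735 / 5.49 = 4.51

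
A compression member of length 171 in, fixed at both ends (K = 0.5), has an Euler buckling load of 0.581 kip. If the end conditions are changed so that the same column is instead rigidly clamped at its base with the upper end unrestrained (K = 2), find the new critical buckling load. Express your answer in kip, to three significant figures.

P_cr ≈ 0.0363 kip

P_cr ∝ 1/K², so P_cr,new = P_cr,old × (K_old/K_new)² = 0.581 × (0.5/2)²
= 0.581 × 0.06250 = 0.0363 kip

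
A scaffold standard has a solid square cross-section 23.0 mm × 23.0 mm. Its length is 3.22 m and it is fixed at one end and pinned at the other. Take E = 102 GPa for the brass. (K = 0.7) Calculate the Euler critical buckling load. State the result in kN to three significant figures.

I = a⁴/12 = 23.0⁴/12 = 2.332×10^4 mm⁴
I = 2.332×10^4 mm⁴ = 2.332×10^-8 m⁴
Effective length L_e = K·L = 0.7 × 3.22 = 2.254 m
P_cr = π²EI / L_e² = π² × 102×10⁹ × 2.332×10^-8 / 2.254² = 4.621×10^3 N

P_cr ≈ 4.62 kN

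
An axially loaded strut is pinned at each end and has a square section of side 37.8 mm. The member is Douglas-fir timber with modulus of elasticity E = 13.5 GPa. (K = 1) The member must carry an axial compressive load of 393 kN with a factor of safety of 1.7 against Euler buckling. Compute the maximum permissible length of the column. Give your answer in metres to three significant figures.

L_max ≈ 0.184 m

I = a⁴/12 = 37.8⁴/12 = 1.701×10^5 mm⁴
I = 1.701×10^-7 m⁴
Required critical load P_cr = n·P = 1.7 × 393 = 668.1 kN = 6.681×10^5 N
From P_cr = π²EI/(K·L)²:  L = (1/K)·√(π²EI/P_cr) = (1/1)·√(π²×1.35×10^10×1.701×10^-7/6.681×10^5)
L = 0.184 m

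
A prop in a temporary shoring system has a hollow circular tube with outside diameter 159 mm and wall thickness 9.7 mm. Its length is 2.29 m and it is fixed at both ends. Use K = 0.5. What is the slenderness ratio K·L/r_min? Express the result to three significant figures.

Inner diameter d_i = 159 − 2×9.7 = 139.6 mm
I = π(d_o⁴ − d_i⁴)/64 = π(159⁴ − 139.6⁴)/64 = 1.273×10^7 mm⁴
A = 4.550×10^3 mm²;  r_min = √(I/A) = √(1.273×10^7/4.550×10^3) = 52.90 mm
L_e = K·L = 0.5 × 2.29 m = 1.145 m = 1145.0 mm
λ = L_e / r_min = 1145.0 / 52.90 = 21.6

λ ≈ 21.6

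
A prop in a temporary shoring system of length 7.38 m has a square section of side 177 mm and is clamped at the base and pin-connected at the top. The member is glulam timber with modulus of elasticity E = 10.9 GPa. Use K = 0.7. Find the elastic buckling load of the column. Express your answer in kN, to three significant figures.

P_cr ≈ 330 kN

I = a⁴/12 = 177⁴/12 = 8.179×10^7 mm⁴
I = 8.179×10^7 mm⁴ = 8.179×10^-5 m⁴
Effective length L_e = K·L = 0.7 × 7.38 = 5.166 m
P_cr = π²EI / L_e² = π² × 10.9×10⁹ × 8.179×10^-5 / 5.166² = 3.297×10^5 N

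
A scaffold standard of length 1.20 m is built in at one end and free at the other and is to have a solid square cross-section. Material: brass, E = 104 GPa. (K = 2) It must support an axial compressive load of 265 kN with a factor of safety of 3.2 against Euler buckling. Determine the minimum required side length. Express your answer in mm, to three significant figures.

a ≈ 86.9 mm

Required P_cr = n·P = 3.2 × 265 = 848.0 kN
L_e = K·L = 2 × 1.20 = 2.400 m
Required I = P_cr·L_e²/(π²E) = 8.480×10^5 × 2.400² / (π² × 1.04×10^11) = 4.759×10^-6 m⁴
I_req = 4.759×10^6 mm⁴
Solid square: I = a⁴/12  ⇒  a = (12I)^(1/4) = (12×4.759×10^6)^(1/4) = 86.9 mm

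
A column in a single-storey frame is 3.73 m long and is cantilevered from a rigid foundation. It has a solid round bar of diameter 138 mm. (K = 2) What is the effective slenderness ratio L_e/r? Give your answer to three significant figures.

λ ≈ 216

For a solid circle r = d/4 = 138/4 = 34.50 mm
L_e = K·L = 2 × 3.73 m = 7.460 m = 7460.0 mm
λ = L_e / r_min = 7460.0 / 34.50 = 216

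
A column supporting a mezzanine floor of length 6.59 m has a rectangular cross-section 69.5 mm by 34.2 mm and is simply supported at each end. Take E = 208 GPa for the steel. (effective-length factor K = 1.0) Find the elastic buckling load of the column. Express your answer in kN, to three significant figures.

P_cr ≈ 11.0 kN

Buckling occurs about the weak axis: I_min = h·b³/12 with b = 34.2 mm (the shorter side).
I_min = 69.5×34.2³/12 = 2.317×10^5 mm⁴
I = 2.317×10^5 mm⁴ = 2.317×10^-7 m⁴
Effective length L_e = K·L = 1 × 6.59 = 6.590 m
P_cr = π²EI / L_e² = π² × 208×10⁹ × 2.317×10^-7 / 6.590² = 1.095×10^4 N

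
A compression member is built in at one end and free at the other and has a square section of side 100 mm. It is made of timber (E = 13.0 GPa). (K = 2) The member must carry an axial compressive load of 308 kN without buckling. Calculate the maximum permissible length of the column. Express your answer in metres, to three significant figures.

L_max ≈ 0.932 m

I = a⁴/12 = 100⁴/12 = 8.333×10^6 mm⁴
I = 8.333×10^-6 m⁴
At the buckling limit P_cr = P = 3.080×10^5 N
From P_cr = π²EI/(K·L)²:  L = (1/K)·√(π²EI/P_cr) = (1/2)·√(π²×1.30×10^10×8.333×10^-6/3.080×10^5)
L = 0.932 m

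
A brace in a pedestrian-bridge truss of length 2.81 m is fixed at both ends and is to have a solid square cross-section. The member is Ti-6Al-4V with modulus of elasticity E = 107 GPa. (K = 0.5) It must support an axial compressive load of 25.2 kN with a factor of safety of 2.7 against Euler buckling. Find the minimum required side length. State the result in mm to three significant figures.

Required P_cr = n·P = 2.7 × 25.2 = 68.04 kN
L_e = K·L = 0.5 × 2.81 = 1.405 m
Required I = P_cr·L_e²/(π²E) = 6.804×10^4 × 1.405² / (π² × 1.07×10^11) = 1.272×10^-7 m⁴
I_req = 1.272×10^5 mm⁴
Solid square: I = a⁴/12  ⇒  a = (12I)^(1/4) = (12×1.272×10^5)^(1/4) = 35.1 mm

a ≈ 35.1 mm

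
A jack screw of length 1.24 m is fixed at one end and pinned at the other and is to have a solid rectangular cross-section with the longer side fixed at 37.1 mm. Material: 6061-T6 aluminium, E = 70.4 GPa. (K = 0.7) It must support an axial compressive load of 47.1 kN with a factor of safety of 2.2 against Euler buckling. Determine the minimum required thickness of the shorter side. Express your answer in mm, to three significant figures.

Required P_cr = n·P = 2.2 × 47.1 = 103.6 kN
L_e = K·L = 0.7 × 1.24 = 0.8680 m
Required I = P_cr·L_e²/(π²E) = 1.036×10^5 × 0.8680² / (π² × 7.04×10^10) = 1.124×10^-7 m⁴
I_req = 1.124×10^5 mm⁴
Rectangle, weak axis: I_min = h·b³/12 with h = 37.1 mm fixed  ⇒  b = (12I/h)^(1/3) = 33.1 mm

b ≈ 33.1 mm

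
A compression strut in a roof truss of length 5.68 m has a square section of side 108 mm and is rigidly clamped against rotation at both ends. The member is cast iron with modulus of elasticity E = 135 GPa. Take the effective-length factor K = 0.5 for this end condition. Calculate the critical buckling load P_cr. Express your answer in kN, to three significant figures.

P_cr ≈ 1870 kN

I = a⁴/12 = 108⁴/12 = 1.134×10^7 mm⁴
I = 1.134×10^7 mm⁴ = 1.134×10^-5 m⁴
Effective length L_e = K·L = 0.5 × 5.68 = 2.840 m
P_cr = π²EI / L_e² = π² × 135×10⁹ × 1.134×10^-5 / 2.840² = 1.873×10^6 N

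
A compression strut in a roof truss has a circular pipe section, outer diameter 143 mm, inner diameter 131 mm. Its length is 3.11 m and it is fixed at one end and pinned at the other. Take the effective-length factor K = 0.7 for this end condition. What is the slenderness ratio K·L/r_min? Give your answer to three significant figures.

λ ≈ 44.9

d_o = 143 mm, d_i = 131 mm
I = π(d_o⁴ − d_i⁴)/64 = π(143⁴ − 131.0⁴)/64 = 6.070×10^6 mm⁴
A = 2.582×10^3 mm²;  r_min = √(I/A) = √(6.070×10^6/2.582×10^3) = 48.48 mm
L_e = K·L = 0.7 × 3.11 m = 2.177 m = 2177.0 mm
λ = L_e / r_min = 2177.0 / 48.48 = 44.9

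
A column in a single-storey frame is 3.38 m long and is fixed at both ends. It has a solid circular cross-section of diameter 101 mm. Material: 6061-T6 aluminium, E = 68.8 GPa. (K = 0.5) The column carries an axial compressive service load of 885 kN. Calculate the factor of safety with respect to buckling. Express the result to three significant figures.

n ≈ 1.37

I = πd⁴/64 = π×101⁴/64 = 5.108×10^6 mm⁴
I = 5.108×10^6 mm⁴ = 5.108×10^-6 m⁴
Effective length L_e = K·L = 0.5 × 3.38 = 1.690 m
P_cr = π²EI / L_e² = π² × 68.8×10⁹ × 5.108×10^-6 / 1.690² = 1.214×10^6 N
Factor of safety n = P_cr / P = 1214.4 / 885 = 1.37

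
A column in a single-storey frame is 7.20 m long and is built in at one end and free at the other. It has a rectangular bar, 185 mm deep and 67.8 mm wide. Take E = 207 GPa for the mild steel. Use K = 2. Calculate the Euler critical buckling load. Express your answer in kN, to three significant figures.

P_cr ≈ 47.3 kN

Buckling occurs about the weak axis: I_min = h·b³/12 with b = 67.8 mm (the shorter side).
I_min = 185×67.8³/12 = 4.805×10^6 mm⁴
I = 4.805×10^6 mm⁴ = 4.805×10^-6 m⁴
Effective length L_e = K·L = 2 × 7.20 = 14.40 m
P_cr = π²EI / L_e² = π² × 207×10⁹ × 4.805×10^-6 / 14.40² = 4.734×10^4 N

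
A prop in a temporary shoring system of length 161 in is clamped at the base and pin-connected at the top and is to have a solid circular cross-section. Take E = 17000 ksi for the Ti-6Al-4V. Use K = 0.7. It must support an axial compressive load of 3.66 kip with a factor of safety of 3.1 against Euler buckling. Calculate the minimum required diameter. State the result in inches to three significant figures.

Required P_cr = n·P = 3.1 × 3.66 = 11.35 kip
L_e = K·L = 0.7 × 161 = 112.7 in
Required I = P_cr·L_e²/(π²E) = 1.135×10^4 × 112.7² / (π² × 1.70×10^7) = 0.8589 in⁴
Solid circle: I = πd⁴/64  ⇒  d = (64I/π)^(1/4) = (64×0.8589/π)^(1/4) = 2.05 in

d ≈ 2.05 in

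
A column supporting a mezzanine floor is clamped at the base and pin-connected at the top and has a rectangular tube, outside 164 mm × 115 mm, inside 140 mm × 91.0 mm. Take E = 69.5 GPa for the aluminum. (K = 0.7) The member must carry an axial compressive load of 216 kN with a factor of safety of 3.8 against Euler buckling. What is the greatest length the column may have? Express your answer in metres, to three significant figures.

Weak-axis I_min = (h_o·b_o³ − h_i·b_i³)/12 with b_o = 115, b_i = 91.00 mm (shorter outer/inner sides).
I_min = (164×115³ − 140.0×91.00³)/12 = 1.199×10^7 mm⁴
I = 1.199×10^-5 m⁴
Required critical load P_cr = n·P = 3.8 × 216 = 820.8 kN = 8.208×10^5 N
From P_cr = π²EI/(K·L)²:  L = (1/K)·√(π²EI/P_cr) = (1/0.7)·√(π²×6.95×10^10×1.199×10^-5/8.208×10^5)
L = 4.52 m

L_max ≈ 4.52 m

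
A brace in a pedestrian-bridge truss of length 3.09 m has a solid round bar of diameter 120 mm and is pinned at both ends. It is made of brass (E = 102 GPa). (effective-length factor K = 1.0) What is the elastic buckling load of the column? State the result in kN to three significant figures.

P_cr ≈ 1070 kN

I = πd⁴/64 = π×120⁴/64 = 1.018×10^7 mm⁴
I = 1.018×10^7 mm⁴ = 1.018×10^-5 m⁴
Effective length L_e = K·L = 1 × 3.09 = 3.090 m
P_cr = π²EI / L_e² = π² × 102×10⁹ × 1.018×10^-5 / 3.090² = 1.073×10^6 N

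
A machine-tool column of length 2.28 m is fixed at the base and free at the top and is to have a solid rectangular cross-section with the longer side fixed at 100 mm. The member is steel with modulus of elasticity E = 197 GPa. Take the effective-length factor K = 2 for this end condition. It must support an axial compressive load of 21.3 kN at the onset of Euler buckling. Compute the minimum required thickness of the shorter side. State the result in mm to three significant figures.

L_e = K·L = 2 × 2.28 = 4.560 m
Required I = P_cr·L_e²/(π²E) = 2.130×10^4 × 4.560² / (π² × 1.97×10^11) = 2.278×10^-7 m⁴
I_req = 2.278×10^5 mm⁴
Rectangle, weak axis: I_min = h·b³/12 with h = 100 mm fixed  ⇒  b = (12I/h)^(1/3) = 30.1 mm

b ≈ 30.1 mm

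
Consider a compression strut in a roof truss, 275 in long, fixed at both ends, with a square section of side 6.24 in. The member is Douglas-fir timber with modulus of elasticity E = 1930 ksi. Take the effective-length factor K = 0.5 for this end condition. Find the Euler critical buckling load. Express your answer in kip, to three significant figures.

P_cr ≈ 127 kip

I = a⁴/12 = 6.24⁴/12 = 126.3 in⁴
Effective length L_e = K·L = 0.5 × 275 = 137.5 in
P_cr = π²EI / L_e² = π² × 1930×10³ × 126.3 / 137.5² = 1.273×10^5 lb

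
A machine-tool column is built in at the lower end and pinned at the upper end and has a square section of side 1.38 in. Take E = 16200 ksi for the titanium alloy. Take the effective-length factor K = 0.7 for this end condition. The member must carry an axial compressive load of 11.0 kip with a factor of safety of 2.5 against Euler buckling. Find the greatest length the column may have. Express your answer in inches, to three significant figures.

L_max ≈ 59.9 in

I = a⁴/12 = 1.38⁴/12 = 0.3022 in⁴
Required critical load P_cr = n·P = 2.5 × 11.0 = 27.50 kip = 2.750×10^4 lb
From P_cr = π²EI/(K·L)²:  L = (1/K)·√(π²EI/P_cr) = (1/0.7)·√(π²×1.62×10^7×0.3022/2.750×10^4)
L = 59.9 in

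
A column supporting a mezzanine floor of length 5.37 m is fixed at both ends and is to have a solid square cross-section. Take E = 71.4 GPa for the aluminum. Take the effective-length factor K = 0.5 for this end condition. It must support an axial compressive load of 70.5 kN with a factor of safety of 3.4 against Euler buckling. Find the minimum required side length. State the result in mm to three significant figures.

Required P_cr = n·P = 3.4 × 70.5 = 239.7 kN
L_e = K·L = 0.5 × 5.37 = 2.685 m
Required I = P_cr·L_e²/(π²E) = 2.397×10^5 × 2.685² / (π² × 7.14×10^10) = 2.452×10^-6 m⁴
I_req = 2.452×10^6 mm⁴
Solid square: I = a⁴/12  ⇒  a = (12I)^(1/4) = (12×2.452×10^6)^(1/4) = 73.7 mm

a ≈ 73.7 mm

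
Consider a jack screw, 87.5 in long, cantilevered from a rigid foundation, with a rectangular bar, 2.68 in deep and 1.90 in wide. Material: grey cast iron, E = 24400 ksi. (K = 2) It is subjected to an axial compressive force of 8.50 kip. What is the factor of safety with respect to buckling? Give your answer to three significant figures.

n ≈ 1.42

Buckling occurs about the weak axis: I_min = h·b³/12 with b = 1.90 in (the shorter side).
I_min = 2.68×1.90³/12 = 1.532 in⁴
Effective length L_e = K·L = 2 × 87.5 = 175.0 in
P_cr = π²EI / L_e² = π² × 24400×10³ × 1.532 / 175.0² = 1.205×10^4 lb
Factor of safety n = P_cr / P = 12.046 / 8.50 = 1.42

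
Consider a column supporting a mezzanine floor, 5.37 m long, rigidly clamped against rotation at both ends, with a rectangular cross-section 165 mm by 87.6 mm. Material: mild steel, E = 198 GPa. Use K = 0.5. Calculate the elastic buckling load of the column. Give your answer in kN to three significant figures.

P_cr ≈ 2510 kN

Buckling occurs about the weak axis: I_min = h·b³/12 with b = 87.6 mm (the shorter side).
I_min = 165×87.6³/12 = 9.243×10^6 mm⁴
I = 9.243×10^6 mm⁴ = 9.243×10^-6 m⁴
Effective length L_e = K·L = 0.5 × 5.37 = 2.685 m
P_cr = π²EI / L_e² = π² × 198×10⁹ × 9.243×10^-6 / 2.685² = 2.505×10^6 N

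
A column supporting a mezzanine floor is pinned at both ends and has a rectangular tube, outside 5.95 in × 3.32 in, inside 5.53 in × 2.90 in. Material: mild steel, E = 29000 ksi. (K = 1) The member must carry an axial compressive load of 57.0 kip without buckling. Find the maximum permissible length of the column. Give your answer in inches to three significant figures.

L_max ≈ 186 in

Weak-axis I_min = (h_o·b_o³ − h_i·b_i³)/12 with b_o = 3.32, b_i = 2.900 in (shorter outer/inner sides).
I_min = (5.95×3.32³ − 5.530×2.900³)/12 = 6.905 in⁴
At the buckling limit P_cr = P = 5.700×10^4 lb
From P_cr = π²EI/(K·L)²:  L = (1/K)·√(π²EI/P_cr) = (1/1)·√(π²×2.90×10^7×6.905/5.700×10^4)
L = 186 in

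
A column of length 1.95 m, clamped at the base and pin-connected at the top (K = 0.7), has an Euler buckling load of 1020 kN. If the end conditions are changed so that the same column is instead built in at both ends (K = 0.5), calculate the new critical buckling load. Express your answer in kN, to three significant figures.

P_cr ∝ 1/K², so P_cr,new = P_cr,old × (K_old/K_new)² = 1020 × (0.7/0.5)²
= 1020 × 1.960 = 2000 kN

P_cr ≈ 2000 kN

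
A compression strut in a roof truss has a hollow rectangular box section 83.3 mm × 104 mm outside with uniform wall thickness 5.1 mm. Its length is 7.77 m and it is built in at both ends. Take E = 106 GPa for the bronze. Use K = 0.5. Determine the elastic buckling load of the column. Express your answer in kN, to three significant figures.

P_cr ≈ 136 kN

Inner dimensions: h_i = 104 − 2×5.1 = 93.80 mm, b_i = 83.3 − 2×5.1 = 73.10 mm
Weak-axis I_min = (h_o·b_o³ − h_i·b_i³)/12 with b_o = 83.3, b_i = 73.10 mm (shorter outer/inner sides).
I_min = (104×83.3³ − 93.80×73.10³)/12 = 1.956×10^6 mm⁴
I = 1.956×10^6 mm⁴ = 1.956×10^-6 m⁴
Effective length L_e = K·L = 0.5 × 7.77 = 3.885 m
P_cr = π²EI / L_e² = π² × 106×10⁹ × 1.956×10^-6 / 3.885² = 1.356×10^5 N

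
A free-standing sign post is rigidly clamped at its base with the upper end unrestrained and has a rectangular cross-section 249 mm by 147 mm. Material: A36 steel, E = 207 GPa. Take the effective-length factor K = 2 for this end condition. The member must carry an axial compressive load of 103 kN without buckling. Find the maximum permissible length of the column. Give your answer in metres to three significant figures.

L_max ≈ 18.1 m

Buckling occurs about the weak axis: I_min = h·b³/12 with b = 147 mm (the shorter side).
I_min = 249×147³/12 = 6.591×10^7 mm⁴
I = 6.591×10^-5 m⁴
At the buckling limit P_cr = P = 1.030×10^5 N
From P_cr = π²EI/(K·L)²:  L = (1/K)·√(π²EI/P_cr) = (1/2)·√(π²×2.07×10^11×6.591×10^-5/1.030×10^5)
L = 18.1 m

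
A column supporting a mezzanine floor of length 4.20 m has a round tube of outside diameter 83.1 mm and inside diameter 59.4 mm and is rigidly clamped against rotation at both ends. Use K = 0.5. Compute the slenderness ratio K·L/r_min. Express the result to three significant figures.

λ ≈ 82.2

d_o = 83.1 mm, d_i = 59.4 mm
I = π(d_o⁴ − d_i⁴)/64 = π(83.1⁴ − 59.40⁴)/64 = 1.730×10^6 mm⁴
A = 2.652×10^3 mm²;  r_min = √(I/A) = √(1.730×10^6/2.652×10^3) = 25.54 mm
L_e = K·L = 0.5 × 4.20 m = 2.100 m = 2100.0 mm
λ = L_e / r_min = 2100.0 / 25.54 = 82.2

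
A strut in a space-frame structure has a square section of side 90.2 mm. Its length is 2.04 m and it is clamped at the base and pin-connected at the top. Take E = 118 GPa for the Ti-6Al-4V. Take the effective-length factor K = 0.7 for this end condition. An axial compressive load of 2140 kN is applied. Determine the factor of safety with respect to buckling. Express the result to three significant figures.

I = a⁴/12 = 90.2⁴/12 = 5.516×10^6 mm⁴
I = 5.516×10^6 mm⁴ = 5.516×10^-6 m⁴
Effective length L_e = K·L = 0.7 × 2.04 = 1.428 m
P_cr = π²EI / L_e² = π² × 118×10⁹ × 5.516×10^-6 / 1.428² = 3.150×10^6 N
Factor of safety n = P_cr / P = 3150.4 / 2140 = 1.47

n ≈ 1.47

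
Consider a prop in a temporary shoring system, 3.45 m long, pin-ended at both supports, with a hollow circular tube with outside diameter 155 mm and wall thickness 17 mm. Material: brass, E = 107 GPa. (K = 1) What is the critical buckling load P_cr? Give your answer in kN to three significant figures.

Inner diameter d_i = 155 − 2×17 = 121.0 mm
I = π(d_o⁴ − d_i⁴)/64 = π(155⁴ − 121.0⁴)/64 = 1.781×10^7 mm⁴
I = 1.781×10^7 mm⁴ = 1.781×10^-5 m⁴
Effective length L_e = K·L = 1 × 3.45 = 3.450 m
P_cr = π²EI / L_e² = π² × 107×10⁹ × 1.781×10^-5 / 3.450² = 1.580×10^6 N

P_cr ≈ 1580 kN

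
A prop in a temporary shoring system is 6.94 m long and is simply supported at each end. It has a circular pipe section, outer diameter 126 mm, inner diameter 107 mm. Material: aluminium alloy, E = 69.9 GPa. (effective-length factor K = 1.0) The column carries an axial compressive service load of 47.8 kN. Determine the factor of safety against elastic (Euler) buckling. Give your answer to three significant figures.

d_o = 126 mm, d_i = 107 mm
I = π(d_o⁴ − d_i⁴)/64 = π(126⁴ − 107.0⁴)/64 = 5.938×10^6 mm⁴
I = 5.938×10^6 mm⁴ = 5.938×10^-6 m⁴
Effective length L_e = K·L = 1 × 6.94 = 6.940 m
P_cr = π²EI / L_e² = π² × 69.9×10⁹ × 5.938×10^-6 / 6.940² = 8.505×10^4 N
Factor of safety n = P_cr / P = 85.055 / 47.8 = 1.78

n ≈ 1.78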